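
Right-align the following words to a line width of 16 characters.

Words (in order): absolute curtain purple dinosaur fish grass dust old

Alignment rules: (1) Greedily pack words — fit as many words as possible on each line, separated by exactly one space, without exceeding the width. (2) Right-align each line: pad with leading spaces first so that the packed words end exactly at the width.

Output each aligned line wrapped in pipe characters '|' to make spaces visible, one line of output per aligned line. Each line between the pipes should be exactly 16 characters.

Line 1: ['absolute', 'curtain'] (min_width=16, slack=0)
Line 2: ['purple', 'dinosaur'] (min_width=15, slack=1)
Line 3: ['fish', 'grass', 'dust'] (min_width=15, slack=1)
Line 4: ['old'] (min_width=3, slack=13)

Answer: |absolute curtain|
| purple dinosaur|
| fish grass dust|
|             old|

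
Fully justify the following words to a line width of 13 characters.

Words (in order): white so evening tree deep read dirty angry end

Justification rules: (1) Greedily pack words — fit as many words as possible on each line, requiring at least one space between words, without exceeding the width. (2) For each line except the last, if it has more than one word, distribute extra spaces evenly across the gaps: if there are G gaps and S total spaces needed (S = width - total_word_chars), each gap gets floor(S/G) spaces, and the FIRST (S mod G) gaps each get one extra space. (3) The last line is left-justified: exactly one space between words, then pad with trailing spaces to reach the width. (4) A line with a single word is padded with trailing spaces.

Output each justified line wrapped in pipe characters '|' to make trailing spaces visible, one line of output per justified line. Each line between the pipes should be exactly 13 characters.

Answer: |white      so|
|evening  tree|
|deep     read|
|dirty   angry|
|end          |

Derivation:
Line 1: ['white', 'so'] (min_width=8, slack=5)
Line 2: ['evening', 'tree'] (min_width=12, slack=1)
Line 3: ['deep', 'read'] (min_width=9, slack=4)
Line 4: ['dirty', 'angry'] (min_width=11, slack=2)
Line 5: ['end'] (min_width=3, slack=10)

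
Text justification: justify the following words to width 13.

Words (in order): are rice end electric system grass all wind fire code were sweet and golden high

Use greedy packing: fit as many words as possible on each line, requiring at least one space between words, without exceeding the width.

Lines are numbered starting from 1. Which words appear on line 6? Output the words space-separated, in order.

Answer: sweet and

Derivation:
Line 1: ['are', 'rice', 'end'] (min_width=12, slack=1)
Line 2: ['electric'] (min_width=8, slack=5)
Line 3: ['system', 'grass'] (min_width=12, slack=1)
Line 4: ['all', 'wind', 'fire'] (min_width=13, slack=0)
Line 5: ['code', 'were'] (min_width=9, slack=4)
Line 6: ['sweet', 'and'] (min_width=9, slack=4)
Line 7: ['golden', 'high'] (min_width=11, slack=2)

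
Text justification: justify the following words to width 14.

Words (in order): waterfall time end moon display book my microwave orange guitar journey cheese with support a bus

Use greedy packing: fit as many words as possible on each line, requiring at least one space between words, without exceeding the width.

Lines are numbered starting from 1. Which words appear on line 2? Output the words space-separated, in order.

Answer: end moon

Derivation:
Line 1: ['waterfall', 'time'] (min_width=14, slack=0)
Line 2: ['end', 'moon'] (min_width=8, slack=6)
Line 3: ['display', 'book'] (min_width=12, slack=2)
Line 4: ['my', 'microwave'] (min_width=12, slack=2)
Line 5: ['orange', 'guitar'] (min_width=13, slack=1)
Line 6: ['journey', 'cheese'] (min_width=14, slack=0)
Line 7: ['with', 'support', 'a'] (min_width=14, slack=0)
Line 8: ['bus'] (min_width=3, slack=11)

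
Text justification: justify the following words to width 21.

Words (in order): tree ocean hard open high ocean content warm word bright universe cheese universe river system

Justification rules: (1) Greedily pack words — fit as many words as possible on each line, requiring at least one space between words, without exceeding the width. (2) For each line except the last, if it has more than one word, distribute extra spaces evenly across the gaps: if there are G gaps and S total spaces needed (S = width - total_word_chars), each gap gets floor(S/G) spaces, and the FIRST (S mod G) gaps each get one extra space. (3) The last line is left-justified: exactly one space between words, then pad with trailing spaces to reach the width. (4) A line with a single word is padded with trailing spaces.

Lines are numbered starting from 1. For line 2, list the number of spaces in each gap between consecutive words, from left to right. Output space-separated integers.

Line 1: ['tree', 'ocean', 'hard', 'open'] (min_width=20, slack=1)
Line 2: ['high', 'ocean', 'content'] (min_width=18, slack=3)
Line 3: ['warm', 'word', 'bright'] (min_width=16, slack=5)
Line 4: ['universe', 'cheese'] (min_width=15, slack=6)
Line 5: ['universe', 'river', 'system'] (min_width=21, slack=0)

Answer: 3 2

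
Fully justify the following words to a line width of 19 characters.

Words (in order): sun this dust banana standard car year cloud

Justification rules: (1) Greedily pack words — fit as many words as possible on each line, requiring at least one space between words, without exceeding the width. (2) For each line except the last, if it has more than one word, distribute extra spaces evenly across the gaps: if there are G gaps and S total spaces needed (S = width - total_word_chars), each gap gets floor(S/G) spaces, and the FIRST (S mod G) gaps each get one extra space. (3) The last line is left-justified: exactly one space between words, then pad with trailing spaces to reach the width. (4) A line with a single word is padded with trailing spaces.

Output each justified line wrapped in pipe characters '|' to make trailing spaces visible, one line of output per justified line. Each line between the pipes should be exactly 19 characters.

Line 1: ['sun', 'this', 'dust'] (min_width=13, slack=6)
Line 2: ['banana', 'standard', 'car'] (min_width=19, slack=0)
Line 3: ['year', 'cloud'] (min_width=10, slack=9)

Answer: |sun    this    dust|
|banana standard car|
|year cloud         |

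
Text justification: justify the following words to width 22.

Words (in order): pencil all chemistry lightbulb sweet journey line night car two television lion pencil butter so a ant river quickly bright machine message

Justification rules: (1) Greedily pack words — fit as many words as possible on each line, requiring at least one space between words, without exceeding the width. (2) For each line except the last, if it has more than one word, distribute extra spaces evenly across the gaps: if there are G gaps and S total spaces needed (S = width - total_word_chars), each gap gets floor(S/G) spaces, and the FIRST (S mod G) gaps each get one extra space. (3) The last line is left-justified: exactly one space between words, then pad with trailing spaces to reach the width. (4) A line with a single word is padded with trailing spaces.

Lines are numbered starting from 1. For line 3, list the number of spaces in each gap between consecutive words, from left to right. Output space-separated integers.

Answer: 1 1 1

Derivation:
Line 1: ['pencil', 'all', 'chemistry'] (min_width=20, slack=2)
Line 2: ['lightbulb', 'sweet'] (min_width=15, slack=7)
Line 3: ['journey', 'line', 'night', 'car'] (min_width=22, slack=0)
Line 4: ['two', 'television', 'lion'] (min_width=19, slack=3)
Line 5: ['pencil', 'butter', 'so', 'a', 'ant'] (min_width=22, slack=0)
Line 6: ['river', 'quickly', 'bright'] (min_width=20, slack=2)
Line 7: ['machine', 'message'] (min_width=15, slack=7)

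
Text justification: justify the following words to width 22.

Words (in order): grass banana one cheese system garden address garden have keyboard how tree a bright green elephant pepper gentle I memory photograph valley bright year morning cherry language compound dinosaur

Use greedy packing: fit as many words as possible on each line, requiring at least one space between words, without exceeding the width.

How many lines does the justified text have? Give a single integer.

Answer: 10

Derivation:
Line 1: ['grass', 'banana', 'one'] (min_width=16, slack=6)
Line 2: ['cheese', 'system', 'garden'] (min_width=20, slack=2)
Line 3: ['address', 'garden', 'have'] (min_width=19, slack=3)
Line 4: ['keyboard', 'how', 'tree', 'a'] (min_width=19, slack=3)
Line 5: ['bright', 'green', 'elephant'] (min_width=21, slack=1)
Line 6: ['pepper', 'gentle', 'I', 'memory'] (min_width=22, slack=0)
Line 7: ['photograph', 'valley'] (min_width=17, slack=5)
Line 8: ['bright', 'year', 'morning'] (min_width=19, slack=3)
Line 9: ['cherry', 'language'] (min_width=15, slack=7)
Line 10: ['compound', 'dinosaur'] (min_width=17, slack=5)
Total lines: 10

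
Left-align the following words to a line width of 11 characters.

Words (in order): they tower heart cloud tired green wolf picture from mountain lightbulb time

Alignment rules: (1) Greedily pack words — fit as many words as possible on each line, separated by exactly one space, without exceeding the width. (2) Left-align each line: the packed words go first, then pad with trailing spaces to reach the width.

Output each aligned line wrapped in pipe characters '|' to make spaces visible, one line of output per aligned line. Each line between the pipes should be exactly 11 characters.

Answer: |they tower |
|heart cloud|
|tired green|
|wolf       |
|picture    |
|from       |
|mountain   |
|lightbulb  |
|time       |

Derivation:
Line 1: ['they', 'tower'] (min_width=10, slack=1)
Line 2: ['heart', 'cloud'] (min_width=11, slack=0)
Line 3: ['tired', 'green'] (min_width=11, slack=0)
Line 4: ['wolf'] (min_width=4, slack=7)
Line 5: ['picture'] (min_width=7, slack=4)
Line 6: ['from'] (min_width=4, slack=7)
Line 7: ['mountain'] (min_width=8, slack=3)
Line 8: ['lightbulb'] (min_width=9, slack=2)
Line 9: ['time'] (min_width=4, slack=7)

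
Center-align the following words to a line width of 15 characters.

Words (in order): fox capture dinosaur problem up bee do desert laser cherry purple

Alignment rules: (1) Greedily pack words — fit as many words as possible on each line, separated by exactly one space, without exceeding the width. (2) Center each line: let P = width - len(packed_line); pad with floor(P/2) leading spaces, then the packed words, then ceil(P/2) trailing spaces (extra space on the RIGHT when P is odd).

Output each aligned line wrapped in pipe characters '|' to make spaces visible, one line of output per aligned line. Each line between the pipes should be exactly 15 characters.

Answer: |  fox capture  |
|   dinosaur    |
|problem up bee |
|do desert laser|
| cherry purple |

Derivation:
Line 1: ['fox', 'capture'] (min_width=11, slack=4)
Line 2: ['dinosaur'] (min_width=8, slack=7)
Line 3: ['problem', 'up', 'bee'] (min_width=14, slack=1)
Line 4: ['do', 'desert', 'laser'] (min_width=15, slack=0)
Line 5: ['cherry', 'purple'] (min_width=13, slack=2)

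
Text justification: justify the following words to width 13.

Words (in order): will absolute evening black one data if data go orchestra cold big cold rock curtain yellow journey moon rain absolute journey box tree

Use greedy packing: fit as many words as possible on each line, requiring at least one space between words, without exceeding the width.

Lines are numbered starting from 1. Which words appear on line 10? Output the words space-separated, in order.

Line 1: ['will', 'absolute'] (min_width=13, slack=0)
Line 2: ['evening', 'black'] (min_width=13, slack=0)
Line 3: ['one', 'data', 'if'] (min_width=11, slack=2)
Line 4: ['data', 'go'] (min_width=7, slack=6)
Line 5: ['orchestra'] (min_width=9, slack=4)
Line 6: ['cold', 'big', 'cold'] (min_width=13, slack=0)
Line 7: ['rock', 'curtain'] (min_width=12, slack=1)
Line 8: ['yellow'] (min_width=6, slack=7)
Line 9: ['journey', 'moon'] (min_width=12, slack=1)
Line 10: ['rain', 'absolute'] (min_width=13, slack=0)
Line 11: ['journey', 'box'] (min_width=11, slack=2)
Line 12: ['tree'] (min_width=4, slack=9)

Answer: rain absolute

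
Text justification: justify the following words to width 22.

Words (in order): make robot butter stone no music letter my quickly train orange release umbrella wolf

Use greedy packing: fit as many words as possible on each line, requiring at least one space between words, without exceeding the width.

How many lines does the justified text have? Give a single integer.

Line 1: ['make', 'robot', 'butter'] (min_width=17, slack=5)
Line 2: ['stone', 'no', 'music', 'letter'] (min_width=21, slack=1)
Line 3: ['my', 'quickly', 'train'] (min_width=16, slack=6)
Line 4: ['orange', 'release'] (min_width=14, slack=8)
Line 5: ['umbrella', 'wolf'] (min_width=13, slack=9)
Total lines: 5

Answer: 5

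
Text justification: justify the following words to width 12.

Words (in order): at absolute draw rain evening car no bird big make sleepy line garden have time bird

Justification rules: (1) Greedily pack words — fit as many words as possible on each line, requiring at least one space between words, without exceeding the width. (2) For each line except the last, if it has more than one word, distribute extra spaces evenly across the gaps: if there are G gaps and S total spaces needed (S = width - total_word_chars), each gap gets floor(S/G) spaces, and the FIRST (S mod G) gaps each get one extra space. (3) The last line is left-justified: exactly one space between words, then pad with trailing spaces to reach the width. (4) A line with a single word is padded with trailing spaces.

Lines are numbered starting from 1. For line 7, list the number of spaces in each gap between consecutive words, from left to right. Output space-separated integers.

Line 1: ['at', 'absolute'] (min_width=11, slack=1)
Line 2: ['draw', 'rain'] (min_width=9, slack=3)
Line 3: ['evening', 'car'] (min_width=11, slack=1)
Line 4: ['no', 'bird', 'big'] (min_width=11, slack=1)
Line 5: ['make', 'sleepy'] (min_width=11, slack=1)
Line 6: ['line', 'garden'] (min_width=11, slack=1)
Line 7: ['have', 'time'] (min_width=9, slack=3)
Line 8: ['bird'] (min_width=4, slack=8)

Answer: 4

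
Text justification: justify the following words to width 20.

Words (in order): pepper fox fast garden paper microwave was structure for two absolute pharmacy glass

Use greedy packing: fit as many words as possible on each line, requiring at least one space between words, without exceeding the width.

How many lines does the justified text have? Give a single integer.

Answer: 6

Derivation:
Line 1: ['pepper', 'fox', 'fast'] (min_width=15, slack=5)
Line 2: ['garden', 'paper'] (min_width=12, slack=8)
Line 3: ['microwave', 'was'] (min_width=13, slack=7)
Line 4: ['structure', 'for', 'two'] (min_width=17, slack=3)
Line 5: ['absolute', 'pharmacy'] (min_width=17, slack=3)
Line 6: ['glass'] (min_width=5, slack=15)
Total lines: 6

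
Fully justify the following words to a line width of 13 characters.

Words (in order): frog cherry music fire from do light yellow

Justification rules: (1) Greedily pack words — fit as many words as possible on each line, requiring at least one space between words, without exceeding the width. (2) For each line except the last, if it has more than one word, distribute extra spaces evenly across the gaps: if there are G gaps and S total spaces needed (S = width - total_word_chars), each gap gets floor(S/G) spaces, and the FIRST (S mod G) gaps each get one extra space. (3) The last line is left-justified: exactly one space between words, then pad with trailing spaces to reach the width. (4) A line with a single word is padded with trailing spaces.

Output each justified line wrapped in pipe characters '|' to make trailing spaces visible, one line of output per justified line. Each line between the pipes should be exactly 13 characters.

Answer: |frog   cherry|
|music    fire|
|from do light|
|yellow       |

Derivation:
Line 1: ['frog', 'cherry'] (min_width=11, slack=2)
Line 2: ['music', 'fire'] (min_width=10, slack=3)
Line 3: ['from', 'do', 'light'] (min_width=13, slack=0)
Line 4: ['yellow'] (min_width=6, slack=7)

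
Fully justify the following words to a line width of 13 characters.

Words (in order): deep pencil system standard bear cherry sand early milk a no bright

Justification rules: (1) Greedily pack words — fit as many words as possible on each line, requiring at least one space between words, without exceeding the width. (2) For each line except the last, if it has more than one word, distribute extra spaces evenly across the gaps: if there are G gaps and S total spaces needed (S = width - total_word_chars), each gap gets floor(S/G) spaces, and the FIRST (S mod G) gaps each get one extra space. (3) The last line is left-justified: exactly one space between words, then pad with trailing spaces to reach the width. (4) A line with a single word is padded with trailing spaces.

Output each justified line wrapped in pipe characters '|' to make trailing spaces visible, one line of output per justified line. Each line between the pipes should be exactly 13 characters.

Answer: |deep   pencil|
|system       |
|standard bear|
|cherry   sand|
|early  milk a|
|no bright    |

Derivation:
Line 1: ['deep', 'pencil'] (min_width=11, slack=2)
Line 2: ['system'] (min_width=6, slack=7)
Line 3: ['standard', 'bear'] (min_width=13, slack=0)
Line 4: ['cherry', 'sand'] (min_width=11, slack=2)
Line 5: ['early', 'milk', 'a'] (min_width=12, slack=1)
Line 6: ['no', 'bright'] (min_width=9, slack=4)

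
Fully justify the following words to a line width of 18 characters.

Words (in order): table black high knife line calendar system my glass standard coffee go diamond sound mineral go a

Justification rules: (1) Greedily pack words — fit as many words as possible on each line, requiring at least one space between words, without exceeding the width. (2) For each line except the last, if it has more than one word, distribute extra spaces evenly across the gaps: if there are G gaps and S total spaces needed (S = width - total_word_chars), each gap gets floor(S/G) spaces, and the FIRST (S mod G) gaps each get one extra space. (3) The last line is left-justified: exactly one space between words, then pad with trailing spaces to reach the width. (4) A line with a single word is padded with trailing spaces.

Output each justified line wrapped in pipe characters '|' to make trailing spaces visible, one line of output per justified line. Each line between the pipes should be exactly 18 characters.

Answer: |table  black  high|
|knife         line|
|calendar system my|
|glass     standard|
|coffee  go diamond|
|sound mineral go a|

Derivation:
Line 1: ['table', 'black', 'high'] (min_width=16, slack=2)
Line 2: ['knife', 'line'] (min_width=10, slack=8)
Line 3: ['calendar', 'system', 'my'] (min_width=18, slack=0)
Line 4: ['glass', 'standard'] (min_width=14, slack=4)
Line 5: ['coffee', 'go', 'diamond'] (min_width=17, slack=1)
Line 6: ['sound', 'mineral', 'go', 'a'] (min_width=18, slack=0)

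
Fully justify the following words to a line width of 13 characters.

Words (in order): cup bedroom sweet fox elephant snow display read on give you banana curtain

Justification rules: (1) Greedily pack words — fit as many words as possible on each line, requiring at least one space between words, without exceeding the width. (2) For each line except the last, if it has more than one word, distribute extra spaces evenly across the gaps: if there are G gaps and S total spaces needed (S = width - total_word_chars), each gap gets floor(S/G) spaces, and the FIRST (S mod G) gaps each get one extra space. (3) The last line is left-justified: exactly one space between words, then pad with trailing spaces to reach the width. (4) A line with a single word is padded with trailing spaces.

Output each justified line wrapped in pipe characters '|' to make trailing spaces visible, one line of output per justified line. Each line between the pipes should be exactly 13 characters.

Line 1: ['cup', 'bedroom'] (min_width=11, slack=2)
Line 2: ['sweet', 'fox'] (min_width=9, slack=4)
Line 3: ['elephant', 'snow'] (min_width=13, slack=0)
Line 4: ['display', 'read'] (min_width=12, slack=1)
Line 5: ['on', 'give', 'you'] (min_width=11, slack=2)
Line 6: ['banana'] (min_width=6, slack=7)
Line 7: ['curtain'] (min_width=7, slack=6)

Answer: |cup   bedroom|
|sweet     fox|
|elephant snow|
|display  read|
|on  give  you|
|banana       |
|curtain      |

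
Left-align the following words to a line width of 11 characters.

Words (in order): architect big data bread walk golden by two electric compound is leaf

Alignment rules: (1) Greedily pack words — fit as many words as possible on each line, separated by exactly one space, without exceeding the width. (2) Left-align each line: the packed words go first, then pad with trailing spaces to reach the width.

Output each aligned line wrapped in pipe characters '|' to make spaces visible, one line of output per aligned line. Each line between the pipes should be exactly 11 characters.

Answer: |architect  |
|big data   |
|bread walk |
|golden by  |
|two        |
|electric   |
|compound is|
|leaf       |

Derivation:
Line 1: ['architect'] (min_width=9, slack=2)
Line 2: ['big', 'data'] (min_width=8, slack=3)
Line 3: ['bread', 'walk'] (min_width=10, slack=1)
Line 4: ['golden', 'by'] (min_width=9, slack=2)
Line 5: ['two'] (min_width=3, slack=8)
Line 6: ['electric'] (min_width=8, slack=3)
Line 7: ['compound', 'is'] (min_width=11, slack=0)
Line 8: ['leaf'] (min_width=4, slack=7)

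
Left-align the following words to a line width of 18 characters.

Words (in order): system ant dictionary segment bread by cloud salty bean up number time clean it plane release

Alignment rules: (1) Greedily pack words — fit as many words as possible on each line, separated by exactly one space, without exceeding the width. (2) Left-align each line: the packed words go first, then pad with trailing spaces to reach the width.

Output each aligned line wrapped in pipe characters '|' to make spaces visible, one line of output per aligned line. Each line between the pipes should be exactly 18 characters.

Answer: |system ant        |
|dictionary segment|
|bread by cloud    |
|salty bean up     |
|number time clean |
|it plane release  |

Derivation:
Line 1: ['system', 'ant'] (min_width=10, slack=8)
Line 2: ['dictionary', 'segment'] (min_width=18, slack=0)
Line 3: ['bread', 'by', 'cloud'] (min_width=14, slack=4)
Line 4: ['salty', 'bean', 'up'] (min_width=13, slack=5)
Line 5: ['number', 'time', 'clean'] (min_width=17, slack=1)
Line 6: ['it', 'plane', 'release'] (min_width=16, slack=2)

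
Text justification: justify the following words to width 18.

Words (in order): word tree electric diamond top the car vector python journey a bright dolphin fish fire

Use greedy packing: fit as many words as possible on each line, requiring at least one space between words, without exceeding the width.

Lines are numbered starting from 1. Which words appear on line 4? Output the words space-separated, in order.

Answer: journey a bright

Derivation:
Line 1: ['word', 'tree', 'electric'] (min_width=18, slack=0)
Line 2: ['diamond', 'top', 'the'] (min_width=15, slack=3)
Line 3: ['car', 'vector', 'python'] (min_width=17, slack=1)
Line 4: ['journey', 'a', 'bright'] (min_width=16, slack=2)
Line 5: ['dolphin', 'fish', 'fire'] (min_width=17, slack=1)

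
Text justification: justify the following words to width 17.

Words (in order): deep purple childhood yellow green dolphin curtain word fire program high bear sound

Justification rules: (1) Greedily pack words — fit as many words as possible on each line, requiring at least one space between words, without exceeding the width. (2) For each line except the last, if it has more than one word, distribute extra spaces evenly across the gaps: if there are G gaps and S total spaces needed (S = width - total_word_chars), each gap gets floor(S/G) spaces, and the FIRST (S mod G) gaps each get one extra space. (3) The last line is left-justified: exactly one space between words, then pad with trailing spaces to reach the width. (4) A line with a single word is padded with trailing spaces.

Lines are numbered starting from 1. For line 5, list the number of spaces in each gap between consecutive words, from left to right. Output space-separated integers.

Line 1: ['deep', 'purple'] (min_width=11, slack=6)
Line 2: ['childhood', 'yellow'] (min_width=16, slack=1)
Line 3: ['green', 'dolphin'] (min_width=13, slack=4)
Line 4: ['curtain', 'word', 'fire'] (min_width=17, slack=0)
Line 5: ['program', 'high', 'bear'] (min_width=17, slack=0)
Line 6: ['sound'] (min_width=5, slack=12)

Answer: 1 1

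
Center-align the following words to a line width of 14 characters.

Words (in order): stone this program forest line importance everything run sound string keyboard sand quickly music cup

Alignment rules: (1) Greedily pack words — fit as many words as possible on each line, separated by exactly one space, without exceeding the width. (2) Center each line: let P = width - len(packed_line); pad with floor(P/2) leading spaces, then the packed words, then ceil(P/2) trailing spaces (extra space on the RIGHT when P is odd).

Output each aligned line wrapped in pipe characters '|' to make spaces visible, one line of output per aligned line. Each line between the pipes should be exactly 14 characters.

Answer: |  stone this  |
|program forest|
|     line     |
|  importance  |
|everything run|
| sound string |
|keyboard sand |
|quickly music |
|     cup      |

Derivation:
Line 1: ['stone', 'this'] (min_width=10, slack=4)
Line 2: ['program', 'forest'] (min_width=14, slack=0)
Line 3: ['line'] (min_width=4, slack=10)
Line 4: ['importance'] (min_width=10, slack=4)
Line 5: ['everything', 'run'] (min_width=14, slack=0)
Line 6: ['sound', 'string'] (min_width=12, slack=2)
Line 7: ['keyboard', 'sand'] (min_width=13, slack=1)
Line 8: ['quickly', 'music'] (min_width=13, slack=1)
Line 9: ['cup'] (min_width=3, slack=11)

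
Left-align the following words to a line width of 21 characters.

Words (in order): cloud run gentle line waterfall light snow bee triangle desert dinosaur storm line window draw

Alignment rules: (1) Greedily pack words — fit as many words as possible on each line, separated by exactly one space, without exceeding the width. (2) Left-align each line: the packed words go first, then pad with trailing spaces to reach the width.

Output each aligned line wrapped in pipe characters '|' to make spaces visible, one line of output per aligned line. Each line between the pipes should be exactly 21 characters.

Answer: |cloud run gentle line|
|waterfall light snow |
|bee triangle desert  |
|dinosaur storm line  |
|window draw          |

Derivation:
Line 1: ['cloud', 'run', 'gentle', 'line'] (min_width=21, slack=0)
Line 2: ['waterfall', 'light', 'snow'] (min_width=20, slack=1)
Line 3: ['bee', 'triangle', 'desert'] (min_width=19, slack=2)
Line 4: ['dinosaur', 'storm', 'line'] (min_width=19, slack=2)
Line 5: ['window', 'draw'] (min_width=11, slack=10)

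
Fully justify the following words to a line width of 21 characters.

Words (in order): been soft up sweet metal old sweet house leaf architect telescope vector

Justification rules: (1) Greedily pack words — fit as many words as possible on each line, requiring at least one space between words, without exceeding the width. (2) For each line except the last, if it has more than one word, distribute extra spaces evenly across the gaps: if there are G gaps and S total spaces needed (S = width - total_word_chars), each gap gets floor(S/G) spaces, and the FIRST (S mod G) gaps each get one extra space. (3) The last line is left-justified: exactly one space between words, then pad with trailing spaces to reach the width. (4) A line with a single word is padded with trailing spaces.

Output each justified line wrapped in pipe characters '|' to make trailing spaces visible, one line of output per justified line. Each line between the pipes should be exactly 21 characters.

Answer: |been  soft  up  sweet|
|metal old sweet house|
|leaf        architect|
|telescope vector     |

Derivation:
Line 1: ['been', 'soft', 'up', 'sweet'] (min_width=18, slack=3)
Line 2: ['metal', 'old', 'sweet', 'house'] (min_width=21, slack=0)
Line 3: ['leaf', 'architect'] (min_width=14, slack=7)
Line 4: ['telescope', 'vector'] (min_width=16, slack=5)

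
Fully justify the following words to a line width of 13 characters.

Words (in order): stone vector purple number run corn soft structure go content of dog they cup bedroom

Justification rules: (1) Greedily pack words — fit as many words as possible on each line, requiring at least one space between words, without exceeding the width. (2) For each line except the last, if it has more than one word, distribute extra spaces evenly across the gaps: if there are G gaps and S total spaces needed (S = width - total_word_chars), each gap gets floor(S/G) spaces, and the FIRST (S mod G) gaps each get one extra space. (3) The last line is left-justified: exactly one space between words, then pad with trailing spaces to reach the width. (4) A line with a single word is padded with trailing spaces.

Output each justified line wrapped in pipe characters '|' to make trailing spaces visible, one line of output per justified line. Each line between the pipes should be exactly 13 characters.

Line 1: ['stone', 'vector'] (min_width=12, slack=1)
Line 2: ['purple', 'number'] (min_width=13, slack=0)
Line 3: ['run', 'corn', 'soft'] (min_width=13, slack=0)
Line 4: ['structure', 'go'] (min_width=12, slack=1)
Line 5: ['content', 'of'] (min_width=10, slack=3)
Line 6: ['dog', 'they', 'cup'] (min_width=12, slack=1)
Line 7: ['bedroom'] (min_width=7, slack=6)

Answer: |stone  vector|
|purple number|
|run corn soft|
|structure  go|
|content    of|
|dog  they cup|
|bedroom      |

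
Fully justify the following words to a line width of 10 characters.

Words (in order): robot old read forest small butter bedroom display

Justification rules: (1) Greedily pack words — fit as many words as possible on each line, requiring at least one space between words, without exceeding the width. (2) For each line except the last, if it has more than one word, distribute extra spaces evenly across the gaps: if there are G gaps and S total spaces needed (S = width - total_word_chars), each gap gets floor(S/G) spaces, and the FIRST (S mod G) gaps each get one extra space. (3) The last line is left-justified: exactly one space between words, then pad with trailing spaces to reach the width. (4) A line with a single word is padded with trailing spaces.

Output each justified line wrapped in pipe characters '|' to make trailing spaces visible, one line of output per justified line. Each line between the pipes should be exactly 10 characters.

Line 1: ['robot', 'old'] (min_width=9, slack=1)
Line 2: ['read'] (min_width=4, slack=6)
Line 3: ['forest'] (min_width=6, slack=4)
Line 4: ['small'] (min_width=5, slack=5)
Line 5: ['butter'] (min_width=6, slack=4)
Line 6: ['bedroom'] (min_width=7, slack=3)
Line 7: ['display'] (min_width=7, slack=3)

Answer: |robot  old|
|read      |
|forest    |
|small     |
|butter    |
|bedroom   |
|display   |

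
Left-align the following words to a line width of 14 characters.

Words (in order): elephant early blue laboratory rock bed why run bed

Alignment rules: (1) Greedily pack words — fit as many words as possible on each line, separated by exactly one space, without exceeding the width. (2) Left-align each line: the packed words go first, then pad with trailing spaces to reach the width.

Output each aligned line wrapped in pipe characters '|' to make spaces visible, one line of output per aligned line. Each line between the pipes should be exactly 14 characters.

Line 1: ['elephant', 'early'] (min_width=14, slack=0)
Line 2: ['blue'] (min_width=4, slack=10)
Line 3: ['laboratory'] (min_width=10, slack=4)
Line 4: ['rock', 'bed', 'why'] (min_width=12, slack=2)
Line 5: ['run', 'bed'] (min_width=7, slack=7)

Answer: |elephant early|
|blue          |
|laboratory    |
|rock bed why  |
|run bed       |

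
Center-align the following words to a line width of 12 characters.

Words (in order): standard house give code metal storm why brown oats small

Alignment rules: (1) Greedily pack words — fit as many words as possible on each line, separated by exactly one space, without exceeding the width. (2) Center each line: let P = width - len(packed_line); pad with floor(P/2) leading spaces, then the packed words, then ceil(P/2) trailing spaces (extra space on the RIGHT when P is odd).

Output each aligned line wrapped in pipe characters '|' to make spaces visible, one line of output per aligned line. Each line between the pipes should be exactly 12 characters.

Line 1: ['standard'] (min_width=8, slack=4)
Line 2: ['house', 'give'] (min_width=10, slack=2)
Line 3: ['code', 'metal'] (min_width=10, slack=2)
Line 4: ['storm', 'why'] (min_width=9, slack=3)
Line 5: ['brown', 'oats'] (min_width=10, slack=2)
Line 6: ['small'] (min_width=5, slack=7)

Answer: |  standard  |
| house give |
| code metal |
| storm why  |
| brown oats |
|   small    |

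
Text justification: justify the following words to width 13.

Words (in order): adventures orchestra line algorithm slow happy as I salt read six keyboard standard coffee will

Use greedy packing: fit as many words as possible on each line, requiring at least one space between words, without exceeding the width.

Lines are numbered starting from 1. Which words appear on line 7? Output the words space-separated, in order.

Answer: six keyboard

Derivation:
Line 1: ['adventures'] (min_width=10, slack=3)
Line 2: ['orchestra'] (min_width=9, slack=4)
Line 3: ['line'] (min_width=4, slack=9)
Line 4: ['algorithm'] (min_width=9, slack=4)
Line 5: ['slow', 'happy', 'as'] (min_width=13, slack=0)
Line 6: ['I', 'salt', 'read'] (min_width=11, slack=2)
Line 7: ['six', 'keyboard'] (min_width=12, slack=1)
Line 8: ['standard'] (min_width=8, slack=5)
Line 9: ['coffee', 'will'] (min_width=11, slack=2)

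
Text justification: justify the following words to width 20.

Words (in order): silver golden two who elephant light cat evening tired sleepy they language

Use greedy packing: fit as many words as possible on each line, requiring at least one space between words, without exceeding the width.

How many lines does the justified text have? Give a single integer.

Line 1: ['silver', 'golden', 'two'] (min_width=17, slack=3)
Line 2: ['who', 'elephant', 'light'] (min_width=18, slack=2)
Line 3: ['cat', 'evening', 'tired'] (min_width=17, slack=3)
Line 4: ['sleepy', 'they', 'language'] (min_width=20, slack=0)
Total lines: 4

Answer: 4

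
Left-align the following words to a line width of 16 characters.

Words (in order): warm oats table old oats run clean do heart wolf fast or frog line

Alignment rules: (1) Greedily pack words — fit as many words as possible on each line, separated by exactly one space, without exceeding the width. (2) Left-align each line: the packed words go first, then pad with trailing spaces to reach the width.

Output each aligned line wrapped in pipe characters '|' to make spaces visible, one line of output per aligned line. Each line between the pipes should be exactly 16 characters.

Line 1: ['warm', 'oats', 'table'] (min_width=15, slack=1)
Line 2: ['old', 'oats', 'run'] (min_width=12, slack=4)
Line 3: ['clean', 'do', 'heart'] (min_width=14, slack=2)
Line 4: ['wolf', 'fast', 'or'] (min_width=12, slack=4)
Line 5: ['frog', 'line'] (min_width=9, slack=7)

Answer: |warm oats table |
|old oats run    |
|clean do heart  |
|wolf fast or    |
|frog line       |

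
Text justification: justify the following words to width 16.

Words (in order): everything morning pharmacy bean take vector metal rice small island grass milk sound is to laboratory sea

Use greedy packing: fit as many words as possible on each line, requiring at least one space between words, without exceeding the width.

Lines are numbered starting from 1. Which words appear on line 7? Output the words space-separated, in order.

Answer: laboratory sea

Derivation:
Line 1: ['everything'] (min_width=10, slack=6)
Line 2: ['morning', 'pharmacy'] (min_width=16, slack=0)
Line 3: ['bean', 'take', 'vector'] (min_width=16, slack=0)
Line 4: ['metal', 'rice', 'small'] (min_width=16, slack=0)
Line 5: ['island', 'grass'] (min_width=12, slack=4)
Line 6: ['milk', 'sound', 'is', 'to'] (min_width=16, slack=0)
Line 7: ['laboratory', 'sea'] (min_width=14, slack=2)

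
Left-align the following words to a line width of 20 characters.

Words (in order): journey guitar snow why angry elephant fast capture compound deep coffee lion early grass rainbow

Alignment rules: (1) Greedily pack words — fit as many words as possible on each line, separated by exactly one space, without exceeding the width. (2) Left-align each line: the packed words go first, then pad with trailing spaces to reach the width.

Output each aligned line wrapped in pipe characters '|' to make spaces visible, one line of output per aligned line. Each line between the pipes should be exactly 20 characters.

Line 1: ['journey', 'guitar', 'snow'] (min_width=19, slack=1)
Line 2: ['why', 'angry', 'elephant'] (min_width=18, slack=2)
Line 3: ['fast', 'capture'] (min_width=12, slack=8)
Line 4: ['compound', 'deep', 'coffee'] (min_width=20, slack=0)
Line 5: ['lion', 'early', 'grass'] (min_width=16, slack=4)
Line 6: ['rainbow'] (min_width=7, slack=13)

Answer: |journey guitar snow |
|why angry elephant  |
|fast capture        |
|compound deep coffee|
|lion early grass    |
|rainbow             |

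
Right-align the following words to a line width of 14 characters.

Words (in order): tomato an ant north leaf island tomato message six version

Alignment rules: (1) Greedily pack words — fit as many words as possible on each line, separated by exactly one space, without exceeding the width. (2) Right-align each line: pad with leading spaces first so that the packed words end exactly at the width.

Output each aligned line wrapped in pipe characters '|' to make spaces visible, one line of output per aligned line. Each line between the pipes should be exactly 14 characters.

Line 1: ['tomato', 'an', 'ant'] (min_width=13, slack=1)
Line 2: ['north', 'leaf'] (min_width=10, slack=4)
Line 3: ['island', 'tomato'] (min_width=13, slack=1)
Line 4: ['message', 'six'] (min_width=11, slack=3)
Line 5: ['version'] (min_width=7, slack=7)

Answer: | tomato an ant|
|    north leaf|
| island tomato|
|   message six|
|       version|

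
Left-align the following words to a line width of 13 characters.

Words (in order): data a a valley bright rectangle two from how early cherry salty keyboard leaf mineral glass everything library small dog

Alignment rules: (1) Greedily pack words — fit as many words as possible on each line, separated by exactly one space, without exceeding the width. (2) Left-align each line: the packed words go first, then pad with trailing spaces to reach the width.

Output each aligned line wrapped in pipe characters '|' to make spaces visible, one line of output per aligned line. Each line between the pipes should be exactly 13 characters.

Answer: |data a a     |
|valley bright|
|rectangle two|
|from how     |
|early cherry |
|salty        |
|keyboard leaf|
|mineral glass|
|everything   |
|library small|
|dog          |

Derivation:
Line 1: ['data', 'a', 'a'] (min_width=8, slack=5)
Line 2: ['valley', 'bright'] (min_width=13, slack=0)
Line 3: ['rectangle', 'two'] (min_width=13, slack=0)
Line 4: ['from', 'how'] (min_width=8, slack=5)
Line 5: ['early', 'cherry'] (min_width=12, slack=1)
Line 6: ['salty'] (min_width=5, slack=8)
Line 7: ['keyboard', 'leaf'] (min_width=13, slack=0)
Line 8: ['mineral', 'glass'] (min_width=13, slack=0)
Line 9: ['everything'] (min_width=10, slack=3)
Line 10: ['library', 'small'] (min_width=13, slack=0)
Line 11: ['dog'] (min_width=3, slack=10)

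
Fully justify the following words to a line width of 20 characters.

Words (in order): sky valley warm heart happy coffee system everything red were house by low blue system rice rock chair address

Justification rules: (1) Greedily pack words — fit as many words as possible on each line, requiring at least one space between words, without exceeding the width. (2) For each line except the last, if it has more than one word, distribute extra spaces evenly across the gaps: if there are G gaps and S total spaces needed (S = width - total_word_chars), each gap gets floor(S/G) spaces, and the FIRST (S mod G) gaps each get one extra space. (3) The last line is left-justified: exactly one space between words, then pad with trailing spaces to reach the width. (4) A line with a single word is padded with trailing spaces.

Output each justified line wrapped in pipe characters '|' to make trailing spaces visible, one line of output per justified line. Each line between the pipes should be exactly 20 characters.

Answer: |sky    valley   warm|
|heart  happy  coffee|
|system    everything|
|red  were  house  by|
|low blue system rice|
|rock chair address  |

Derivation:
Line 1: ['sky', 'valley', 'warm'] (min_width=15, slack=5)
Line 2: ['heart', 'happy', 'coffee'] (min_width=18, slack=2)
Line 3: ['system', 'everything'] (min_width=17, slack=3)
Line 4: ['red', 'were', 'house', 'by'] (min_width=17, slack=3)
Line 5: ['low', 'blue', 'system', 'rice'] (min_width=20, slack=0)
Line 6: ['rock', 'chair', 'address'] (min_width=18, slack=2)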